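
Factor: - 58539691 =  - 7^1 * 8362813^1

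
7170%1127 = 408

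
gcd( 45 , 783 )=9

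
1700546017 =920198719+780347298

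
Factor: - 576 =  - 2^6*3^2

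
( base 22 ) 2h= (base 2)111101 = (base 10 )61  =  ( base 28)25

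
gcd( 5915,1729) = 91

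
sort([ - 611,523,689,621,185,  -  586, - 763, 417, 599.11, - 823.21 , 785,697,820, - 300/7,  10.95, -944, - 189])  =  [-944, - 823.21, - 763,- 611, - 586,-189, - 300/7, 10.95,185, 417,523,599.11  ,  621,689, 697,785,820]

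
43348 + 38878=82226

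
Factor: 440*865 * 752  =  2^7*5^2 * 11^1*47^1 * 173^1= 286211200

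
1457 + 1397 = 2854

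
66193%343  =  337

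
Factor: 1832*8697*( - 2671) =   -  2^3*3^1*13^1*223^1*229^1*2671^1= - 42556786584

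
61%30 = 1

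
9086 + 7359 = 16445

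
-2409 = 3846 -6255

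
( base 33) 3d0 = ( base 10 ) 3696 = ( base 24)6A0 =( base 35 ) 30L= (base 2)111001110000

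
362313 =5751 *63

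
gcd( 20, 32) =4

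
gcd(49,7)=7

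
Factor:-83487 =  - 3^1*17^1*1637^1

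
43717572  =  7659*5708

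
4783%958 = 951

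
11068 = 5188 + 5880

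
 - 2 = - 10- - 8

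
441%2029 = 441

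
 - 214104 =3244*( - 66) 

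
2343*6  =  14058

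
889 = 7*127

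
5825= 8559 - 2734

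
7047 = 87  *81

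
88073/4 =88073/4=22018.25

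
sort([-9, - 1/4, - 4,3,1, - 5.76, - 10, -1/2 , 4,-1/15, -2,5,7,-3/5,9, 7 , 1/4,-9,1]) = [-10, - 9,-9,-5.76,-4, - 2,-3/5, -1/2,-1/4,-1/15,1/4,  1,1,3,4,5, 7,7,9]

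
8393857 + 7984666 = 16378523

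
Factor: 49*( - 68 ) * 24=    - 79968= - 2^5 * 3^1*7^2*17^1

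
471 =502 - 31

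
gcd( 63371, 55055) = 77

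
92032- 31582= 60450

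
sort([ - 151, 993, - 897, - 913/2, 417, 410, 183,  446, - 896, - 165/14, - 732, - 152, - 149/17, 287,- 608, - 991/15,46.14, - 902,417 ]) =[ - 902,-897, - 896, - 732, - 608, - 913/2, - 152, - 151, - 991/15, - 165/14, - 149/17, 46.14, 183, 287, 410,417,417,  446,993] 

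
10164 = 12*847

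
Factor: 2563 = 11^1*233^1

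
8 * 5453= 43624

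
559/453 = 1+106/453= 1.23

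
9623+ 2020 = 11643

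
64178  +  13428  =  77606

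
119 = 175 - 56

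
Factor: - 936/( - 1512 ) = 3^(-1 )  *7^( - 1 )*13^1 = 13/21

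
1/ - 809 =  - 1/809=-  0.00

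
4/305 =4/305 = 0.01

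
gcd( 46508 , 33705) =7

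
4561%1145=1126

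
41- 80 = -39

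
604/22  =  27+5/11=27.45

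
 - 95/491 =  - 95/491= - 0.19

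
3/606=1/202= 0.00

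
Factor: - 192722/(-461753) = 2^1*173^1 * 829^ (-1 ) = 346/829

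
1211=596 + 615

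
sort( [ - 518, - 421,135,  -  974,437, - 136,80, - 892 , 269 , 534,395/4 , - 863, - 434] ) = [  -  974, - 892, - 863, -518, - 434,-421, - 136, 80,395/4,  135,269, 437 , 534 ]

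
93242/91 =93242/91=1024.64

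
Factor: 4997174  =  2^1*7^1*13^1*27457^1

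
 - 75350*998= - 75199300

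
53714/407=53714/407 = 131.98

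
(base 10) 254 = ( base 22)bc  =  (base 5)2004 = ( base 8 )376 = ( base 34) 7G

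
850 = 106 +744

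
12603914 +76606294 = 89210208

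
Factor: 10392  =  2^3*3^1*433^1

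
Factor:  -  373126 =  - 2^1*13^1*113^1 *127^1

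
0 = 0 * 857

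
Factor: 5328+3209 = 8537 = 8537^1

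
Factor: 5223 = 3^1*1741^1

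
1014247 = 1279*793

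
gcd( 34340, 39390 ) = 1010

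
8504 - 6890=1614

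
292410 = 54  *5415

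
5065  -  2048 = 3017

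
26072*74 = 1929328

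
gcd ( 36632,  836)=76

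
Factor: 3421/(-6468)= -311/588 = -2^( - 2)*3^( - 1 )*7^(-2 )*311^1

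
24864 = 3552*7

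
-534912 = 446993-981905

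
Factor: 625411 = 37^1* 16903^1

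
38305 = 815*47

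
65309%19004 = 8297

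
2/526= 1/263  =  0.00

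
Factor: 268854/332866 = 3^1*149^(- 1) * 1117^( - 1) * 44809^1 = 134427/166433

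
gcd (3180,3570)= 30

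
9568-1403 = 8165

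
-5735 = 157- 5892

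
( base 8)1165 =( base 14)32D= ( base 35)HY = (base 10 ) 629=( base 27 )N8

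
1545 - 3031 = - 1486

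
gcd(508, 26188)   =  4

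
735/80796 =245/26932 = 0.01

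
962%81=71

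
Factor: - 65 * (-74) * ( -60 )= - 2^3*3^1*5^2*13^1 * 37^1  =  - 288600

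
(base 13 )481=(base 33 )NM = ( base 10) 781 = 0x30d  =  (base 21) 1g4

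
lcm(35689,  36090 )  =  3212010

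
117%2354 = 117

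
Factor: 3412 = 2^2 * 853^1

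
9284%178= 28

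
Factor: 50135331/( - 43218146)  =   - 2^( - 1 )*3^1*23^1*37^( - 1)*163^(- 1 ) *3583^(- 1 ) * 726599^1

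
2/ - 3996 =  - 1/1998 = - 0.00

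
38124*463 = 17651412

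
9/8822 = 9/8822 = 0.00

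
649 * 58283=37825667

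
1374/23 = 1374/23 = 59.74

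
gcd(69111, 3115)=7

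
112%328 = 112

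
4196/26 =161 + 5/13=161.38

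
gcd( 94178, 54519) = 1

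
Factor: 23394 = 2^1*3^1*7^1*557^1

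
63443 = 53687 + 9756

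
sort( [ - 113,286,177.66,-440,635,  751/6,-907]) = [ - 907, - 440 ,-113, 751/6,177.66, 286,635]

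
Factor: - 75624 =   -  2^3*3^1*23^1 * 137^1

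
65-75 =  - 10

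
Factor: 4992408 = 2^3*3^3*29^1*797^1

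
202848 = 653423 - 450575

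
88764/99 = 29588/33 = 896.61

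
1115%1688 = 1115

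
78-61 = 17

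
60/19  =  3 + 3/19 = 3.16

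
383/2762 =383/2762 = 0.14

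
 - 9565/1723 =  - 6 + 773/1723 = - 5.55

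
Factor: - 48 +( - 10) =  - 2^1*29^1=- 58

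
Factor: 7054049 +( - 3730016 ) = 3^2*269^1*1373^1= 3324033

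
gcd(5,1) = 1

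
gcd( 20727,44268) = 21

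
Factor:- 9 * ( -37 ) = 3^2*37^1 = 333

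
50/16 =25/8 =3.12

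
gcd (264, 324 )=12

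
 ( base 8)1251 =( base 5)10211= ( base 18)21f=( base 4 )22221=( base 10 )681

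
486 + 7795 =8281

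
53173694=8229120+44944574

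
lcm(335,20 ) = 1340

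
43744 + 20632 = 64376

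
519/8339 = 519/8339 = 0.06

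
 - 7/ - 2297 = 7/2297 = 0.00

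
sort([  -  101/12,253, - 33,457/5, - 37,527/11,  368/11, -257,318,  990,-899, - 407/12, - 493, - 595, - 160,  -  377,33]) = [ - 899, - 595, - 493 , - 377,-257, - 160, - 37, - 407/12,-33, - 101/12,33,368/11,527/11,457/5,253, 318, 990 ]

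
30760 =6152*5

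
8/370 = 4/185 = 0.02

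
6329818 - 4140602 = 2189216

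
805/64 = 12+37/64 =12.58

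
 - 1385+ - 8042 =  - 9427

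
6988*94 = 656872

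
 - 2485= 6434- 8919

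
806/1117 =806/1117 = 0.72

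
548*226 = 123848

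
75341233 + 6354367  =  81695600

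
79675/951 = 79675/951 = 83.78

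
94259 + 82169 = 176428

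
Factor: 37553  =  17^1*47^2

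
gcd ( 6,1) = 1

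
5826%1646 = 888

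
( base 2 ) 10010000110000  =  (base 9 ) 13633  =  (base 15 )2b29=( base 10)9264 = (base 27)cj3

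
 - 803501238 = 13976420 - 817477658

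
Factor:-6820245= - 3^2*5^1*151561^1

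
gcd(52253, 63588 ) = 1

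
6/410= 3/205= 0.01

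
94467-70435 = 24032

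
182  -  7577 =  - 7395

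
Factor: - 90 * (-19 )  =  2^1*3^2*5^1 *19^1 = 1710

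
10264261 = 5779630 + 4484631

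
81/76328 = 81/76328 =0.00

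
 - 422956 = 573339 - 996295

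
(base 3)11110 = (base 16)78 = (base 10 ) 120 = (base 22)5a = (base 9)143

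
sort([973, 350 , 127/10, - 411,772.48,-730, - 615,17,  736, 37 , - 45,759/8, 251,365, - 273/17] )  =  [ - 730, - 615, - 411,-45, - 273/17, 127/10 , 17, 37,759/8 , 251, 350,365, 736, 772.48, 973]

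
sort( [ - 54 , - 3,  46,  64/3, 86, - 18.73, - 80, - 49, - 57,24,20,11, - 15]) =[ - 80, - 57, - 54, - 49, - 18.73,-15, - 3,  11, 20,  64/3, 24,  46 , 86 ]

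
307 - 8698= - 8391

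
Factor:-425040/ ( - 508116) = 2^2 * 5^1 * 11^1*263^ (-1) = 220/263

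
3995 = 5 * 799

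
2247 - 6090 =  - 3843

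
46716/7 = 46716/7 = 6673.71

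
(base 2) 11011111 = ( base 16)df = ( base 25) 8N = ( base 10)223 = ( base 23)9g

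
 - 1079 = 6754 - 7833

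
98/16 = 49/8 = 6.12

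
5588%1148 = 996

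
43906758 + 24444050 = 68350808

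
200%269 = 200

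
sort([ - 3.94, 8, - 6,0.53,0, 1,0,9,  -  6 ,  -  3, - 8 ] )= [-8, - 6,-6,-3.94,  -  3, 0, 0,0.53,1,8,9 ] 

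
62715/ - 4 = -15679+1/4= - 15678.75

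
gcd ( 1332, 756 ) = 36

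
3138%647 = 550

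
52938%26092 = 754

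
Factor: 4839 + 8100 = 3^1 * 19^1* 227^1 =12939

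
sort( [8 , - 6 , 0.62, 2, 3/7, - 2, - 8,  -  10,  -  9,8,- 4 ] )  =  [-10,-9, - 8,- 6  ,  -  4, - 2, 3/7 , 0.62 , 2,  8, 8]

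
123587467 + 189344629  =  312932096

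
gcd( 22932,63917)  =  7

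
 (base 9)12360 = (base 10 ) 8316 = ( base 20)10fg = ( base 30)976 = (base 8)20174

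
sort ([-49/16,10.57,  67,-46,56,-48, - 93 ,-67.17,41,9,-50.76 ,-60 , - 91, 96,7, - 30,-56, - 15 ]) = [ - 93, - 91, - 67.17, - 60,-56, -50.76,-48 , - 46 ,-30, - 15,-49/16,7,9,10.57, 41,  56, 67, 96 ] 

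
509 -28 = 481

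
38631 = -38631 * ( - 1)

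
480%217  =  46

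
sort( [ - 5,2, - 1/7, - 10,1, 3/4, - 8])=[ - 10,  -  8,-5, - 1/7,  3/4, 1, 2]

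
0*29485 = 0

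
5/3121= 5/3121 = 0.00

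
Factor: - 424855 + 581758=3^1*52301^1 = 156903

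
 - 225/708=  - 1 + 161/236 = - 0.32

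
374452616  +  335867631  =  710320247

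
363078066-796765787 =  - 433687721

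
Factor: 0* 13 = 0= 0^1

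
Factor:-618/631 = - 2^1*3^1 * 103^1*631^( - 1) 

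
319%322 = 319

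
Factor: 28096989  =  3^1*9365663^1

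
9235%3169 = 2897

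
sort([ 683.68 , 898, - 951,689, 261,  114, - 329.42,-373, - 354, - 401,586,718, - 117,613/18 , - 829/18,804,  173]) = [ - 951, -401, - 373, - 354, - 329.42 ,- 117,-829/18,613/18 , 114,173,261,586, 683.68,689,718,804,  898]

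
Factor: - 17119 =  - 17^1*19^1*53^1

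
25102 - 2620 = 22482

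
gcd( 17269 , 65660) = 7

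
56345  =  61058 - 4713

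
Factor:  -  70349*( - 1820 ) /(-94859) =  - 128035180/94859 = -2^2 * 5^1*7^1*13^1*29^( - 1)*103^1*683^1 *3271^ ( - 1) 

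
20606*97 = 1998782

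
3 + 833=836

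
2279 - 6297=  - 4018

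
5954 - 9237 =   -  3283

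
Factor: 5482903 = 53^1*103451^1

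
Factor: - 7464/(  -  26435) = 24/85= 2^3 * 3^1 * 5^( - 1) *17^( - 1 ) 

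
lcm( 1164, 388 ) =1164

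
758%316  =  126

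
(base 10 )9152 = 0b10001111000000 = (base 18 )1a48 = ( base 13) 4220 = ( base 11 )6970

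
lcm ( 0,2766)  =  0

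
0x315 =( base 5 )11124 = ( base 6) 3353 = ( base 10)789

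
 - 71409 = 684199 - 755608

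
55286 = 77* 718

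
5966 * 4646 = 27718036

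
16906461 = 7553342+9353119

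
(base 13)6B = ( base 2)1011001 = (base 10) 89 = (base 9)108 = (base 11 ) 81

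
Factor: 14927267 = 149^1*100183^1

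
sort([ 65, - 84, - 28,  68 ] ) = [ - 84,  -  28, 65, 68]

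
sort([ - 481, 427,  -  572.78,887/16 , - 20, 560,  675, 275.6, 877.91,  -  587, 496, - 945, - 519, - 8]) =[ - 945, - 587, - 572.78, - 519, - 481,  -  20, - 8,  887/16, 275.6, 427,496,560, 675 , 877.91 ] 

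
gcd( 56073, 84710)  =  1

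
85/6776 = 85/6776 = 0.01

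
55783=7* 7969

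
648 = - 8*( - 81)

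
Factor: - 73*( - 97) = 73^1 * 97^1 = 7081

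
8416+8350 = 16766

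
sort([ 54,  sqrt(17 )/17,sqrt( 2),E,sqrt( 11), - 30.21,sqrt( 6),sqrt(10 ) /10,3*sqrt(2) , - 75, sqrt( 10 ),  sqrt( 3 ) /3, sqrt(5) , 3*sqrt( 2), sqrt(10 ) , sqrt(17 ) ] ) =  [ - 75 , - 30.21, sqrt( 17 )/17, sqrt( 10 ) /10,sqrt(3 )/3,  sqrt ( 2 ),sqrt(5),  sqrt(6 ), E,  sqrt( 10 ),sqrt( 10),  sqrt ( 11 ),  sqrt( 17 ), 3*sqrt(2),  3*sqrt(2 ),54 ] 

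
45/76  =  45/76  =  0.59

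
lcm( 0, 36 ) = 0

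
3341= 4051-710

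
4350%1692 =966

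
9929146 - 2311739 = 7617407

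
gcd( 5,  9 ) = 1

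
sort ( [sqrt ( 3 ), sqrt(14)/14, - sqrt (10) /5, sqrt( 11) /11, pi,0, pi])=[ - sqrt( 10)/5 , 0,sqrt(14)/14,sqrt(11 ) /11, sqrt( 3 ),pi , pi]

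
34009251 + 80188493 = 114197744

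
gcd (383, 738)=1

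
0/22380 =0 = 0.00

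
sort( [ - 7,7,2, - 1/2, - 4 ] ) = [ - 7 , - 4 , - 1/2,2,7 ]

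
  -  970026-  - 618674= - 351352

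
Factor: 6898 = 2^1*3449^1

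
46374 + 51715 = 98089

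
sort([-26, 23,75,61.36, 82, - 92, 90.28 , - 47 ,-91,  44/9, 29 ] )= [ - 92,  -  91, - 47, - 26,44/9, 23, 29, 61.36, 75,82 , 90.28] 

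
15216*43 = 654288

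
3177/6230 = 3177/6230 = 0.51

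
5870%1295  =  690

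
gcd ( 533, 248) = 1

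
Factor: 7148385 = 3^3*5^1*52951^1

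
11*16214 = 178354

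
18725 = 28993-10268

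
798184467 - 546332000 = 251852467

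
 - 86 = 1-87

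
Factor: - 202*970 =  - 195940 = - 2^2 * 5^1*97^1*101^1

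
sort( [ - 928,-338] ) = [ - 928, - 338 ]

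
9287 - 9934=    - 647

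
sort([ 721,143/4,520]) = [ 143/4, 520, 721]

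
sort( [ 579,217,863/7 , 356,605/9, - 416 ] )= [ - 416, 605/9,863/7,217,356,579]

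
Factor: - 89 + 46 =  - 43=- 43^1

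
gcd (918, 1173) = 51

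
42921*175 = 7511175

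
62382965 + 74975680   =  137358645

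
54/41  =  54/41 = 1.32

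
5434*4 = 21736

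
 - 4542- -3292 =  - 1250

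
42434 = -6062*( - 7 )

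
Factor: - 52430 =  - 2^1*5^1*7^2*107^1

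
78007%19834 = 18505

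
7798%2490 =328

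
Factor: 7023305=5^1*137^1*10253^1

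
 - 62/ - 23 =2 + 16/23 = 2.70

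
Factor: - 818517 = -3^1*7^1*38977^1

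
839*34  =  28526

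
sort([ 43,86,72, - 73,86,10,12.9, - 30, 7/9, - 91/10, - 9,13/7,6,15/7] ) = [-73, - 30, - 91/10, - 9,7/9,  13/7, 15/7,6, 10,12.9, 43,72,86,86] 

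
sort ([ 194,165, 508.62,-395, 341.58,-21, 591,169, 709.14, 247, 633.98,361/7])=[ - 395,  -  21 , 361/7  ,  165, 169, 194, 247, 341.58, 508.62, 591, 633.98, 709.14]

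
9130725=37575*243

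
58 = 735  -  677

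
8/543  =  8/543= 0.01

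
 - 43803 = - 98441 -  - 54638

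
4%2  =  0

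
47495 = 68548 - 21053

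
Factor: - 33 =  - 3^1*11^1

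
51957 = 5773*9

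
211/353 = 211/353= 0.60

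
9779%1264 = 931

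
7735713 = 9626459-1890746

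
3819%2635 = 1184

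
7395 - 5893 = 1502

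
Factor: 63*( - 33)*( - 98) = 2^1*3^3*7^3*11^1=203742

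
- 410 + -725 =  - 1135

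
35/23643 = 35/23643  =  0.00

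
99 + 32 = 131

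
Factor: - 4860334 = - 2^1*17^1 * 163^1*877^1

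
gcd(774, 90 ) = 18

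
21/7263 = 7/2421 =0.00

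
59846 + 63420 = 123266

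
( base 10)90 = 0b1011010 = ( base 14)66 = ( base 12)76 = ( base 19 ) 4e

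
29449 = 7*4207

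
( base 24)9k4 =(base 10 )5668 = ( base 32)5H4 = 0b1011000100100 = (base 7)22345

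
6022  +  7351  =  13373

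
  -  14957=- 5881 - 9076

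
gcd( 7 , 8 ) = 1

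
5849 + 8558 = 14407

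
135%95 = 40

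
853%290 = 273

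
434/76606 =217/38303=0.01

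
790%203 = 181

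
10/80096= 5/40048 = 0.00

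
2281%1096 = 89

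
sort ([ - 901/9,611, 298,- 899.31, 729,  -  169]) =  [-899.31, - 169, - 901/9, 298 , 611,729 ]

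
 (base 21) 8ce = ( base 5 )110134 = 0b111011010010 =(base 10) 3794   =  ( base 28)4ne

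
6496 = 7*928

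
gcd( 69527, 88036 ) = 1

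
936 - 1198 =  - 262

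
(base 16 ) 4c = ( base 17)48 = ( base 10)76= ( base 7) 136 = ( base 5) 301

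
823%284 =255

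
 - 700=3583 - 4283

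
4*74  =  296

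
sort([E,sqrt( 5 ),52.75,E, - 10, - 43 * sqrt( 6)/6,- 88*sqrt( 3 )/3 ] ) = [ - 88*sqrt( 3 ) /3, - 43 * sqrt( 6)/6,  -  10, sqrt( 5),E, E,52.75]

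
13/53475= 13/53475 = 0.00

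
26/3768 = 13/1884 = 0.01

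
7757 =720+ 7037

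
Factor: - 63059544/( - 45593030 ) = 31529772/22796515 = 2^2*3^2*5^( - 1)*7^( - 2)*37^1*23671^1*93047^( - 1 ) 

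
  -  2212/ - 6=368  +  2/3= 368.67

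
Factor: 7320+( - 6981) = 339 = 3^1*113^1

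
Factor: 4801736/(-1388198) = - 2^2*7^( - 1)*229^( - 1 )*433^( - 1)*600217^1 = - 2400868/694099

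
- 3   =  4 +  - 7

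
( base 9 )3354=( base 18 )7BD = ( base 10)2479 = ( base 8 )4657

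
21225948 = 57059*372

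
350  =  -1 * ( - 350)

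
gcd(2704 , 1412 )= 4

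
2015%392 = 55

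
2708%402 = 296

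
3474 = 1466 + 2008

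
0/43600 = 0=0.00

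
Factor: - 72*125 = -2^3  *  3^2 *5^3 = - 9000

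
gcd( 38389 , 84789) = 1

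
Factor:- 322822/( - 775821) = 2^1*3^( - 1)*161411^1 * 258607^(  -  1)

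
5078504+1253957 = 6332461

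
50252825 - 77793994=  -  27541169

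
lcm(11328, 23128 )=555072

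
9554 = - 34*( - 281 )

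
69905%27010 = 15885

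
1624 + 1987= 3611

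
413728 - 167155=246573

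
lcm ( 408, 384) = 6528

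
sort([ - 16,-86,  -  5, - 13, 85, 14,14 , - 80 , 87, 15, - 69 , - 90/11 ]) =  [- 86, - 80, - 69, - 16, - 13,-90/11 , - 5,14 , 14, 15 , 85,87] 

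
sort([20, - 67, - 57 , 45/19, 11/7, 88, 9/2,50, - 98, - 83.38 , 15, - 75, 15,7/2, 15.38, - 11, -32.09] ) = [ - 98,-83.38, - 75, - 67, - 57, - 32.09, - 11,11/7,45/19, 7/2, 9/2, 15, 15, 15.38,  20, 50, 88 ] 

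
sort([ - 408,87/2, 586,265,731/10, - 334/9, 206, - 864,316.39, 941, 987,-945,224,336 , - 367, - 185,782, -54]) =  [ - 945, - 864, - 408, - 367, - 185, - 54, -334/9,87/2,  731/10,206, 224,265,316.39,336,586,782, 941,987] 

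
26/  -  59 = -1+33/59 = - 0.44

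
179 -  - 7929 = 8108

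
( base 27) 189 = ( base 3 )1022100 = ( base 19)2c4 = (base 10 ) 954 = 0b1110111010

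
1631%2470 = 1631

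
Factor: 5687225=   5^2*227489^1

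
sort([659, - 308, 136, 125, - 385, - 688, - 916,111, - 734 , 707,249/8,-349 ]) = [ - 916, - 734, - 688,- 385, - 349, - 308, 249/8, 111,125,136,659,707]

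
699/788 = 699/788 =0.89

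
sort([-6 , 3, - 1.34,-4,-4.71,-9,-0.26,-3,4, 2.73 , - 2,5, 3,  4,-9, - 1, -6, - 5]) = [-9, - 9, - 6, - 6,  -  5 ,-4.71, - 4,-3, - 2, - 1.34, - 1, - 0.26 , 2.73,3,3,4,  4, 5 ]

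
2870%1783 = 1087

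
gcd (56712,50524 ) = 68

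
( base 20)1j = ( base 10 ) 39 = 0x27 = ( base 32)17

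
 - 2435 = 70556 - 72991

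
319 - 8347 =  - 8028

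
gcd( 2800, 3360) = 560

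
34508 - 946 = 33562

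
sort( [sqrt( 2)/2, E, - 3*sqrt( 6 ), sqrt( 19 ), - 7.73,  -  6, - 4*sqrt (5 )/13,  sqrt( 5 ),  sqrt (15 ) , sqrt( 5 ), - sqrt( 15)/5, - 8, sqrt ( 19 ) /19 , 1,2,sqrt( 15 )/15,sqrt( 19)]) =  [ - 8, - 7.73, - 3*sqrt( 6), - 6, - sqrt( 15 )/5, - 4*sqrt( 5 ) /13,sqrt( 19) /19, sqrt( 15)/15,  sqrt (2)/2, 1,  2,sqrt( 5 ),sqrt( 5 ),E,sqrt( 15),sqrt( 19),sqrt( 19 ) ]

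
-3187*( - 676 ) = 2154412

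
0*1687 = 0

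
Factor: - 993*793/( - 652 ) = 787449/652 = 2^( - 2)*3^1*13^1*61^1*163^( - 1)*331^1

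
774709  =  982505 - 207796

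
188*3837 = 721356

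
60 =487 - 427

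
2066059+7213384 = 9279443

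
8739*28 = 244692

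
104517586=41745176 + 62772410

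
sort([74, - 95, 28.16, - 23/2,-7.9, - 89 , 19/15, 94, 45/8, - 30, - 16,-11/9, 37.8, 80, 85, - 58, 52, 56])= [ - 95,-89, - 58 , - 30, - 16,  -  23/2,-7.9, - 11/9, 19/15,  45/8, 28.16,37.8,  52, 56 , 74, 80, 85, 94]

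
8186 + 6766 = 14952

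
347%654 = 347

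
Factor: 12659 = 12659^1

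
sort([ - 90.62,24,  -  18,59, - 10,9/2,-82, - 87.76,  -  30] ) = [ - 90.62,  -  87.76, - 82,  -  30, - 18, - 10,9/2, 24,59]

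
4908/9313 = 4908/9313  =  0.53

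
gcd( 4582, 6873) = 2291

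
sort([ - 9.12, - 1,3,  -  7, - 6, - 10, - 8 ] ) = [- 10 , - 9.12, - 8,  -  7, - 6, -1,3] 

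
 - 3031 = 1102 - 4133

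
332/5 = 66 + 2/5 = 66.40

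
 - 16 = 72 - 88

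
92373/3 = 30791 = 30791.00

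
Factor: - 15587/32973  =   - 3^( - 1 )*11^1*13^1  *  29^(-1 )*109^1*379^( - 1) 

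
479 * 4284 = 2052036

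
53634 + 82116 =135750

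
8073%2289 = 1206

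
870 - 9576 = - 8706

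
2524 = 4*631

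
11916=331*36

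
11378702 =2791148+8587554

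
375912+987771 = 1363683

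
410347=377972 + 32375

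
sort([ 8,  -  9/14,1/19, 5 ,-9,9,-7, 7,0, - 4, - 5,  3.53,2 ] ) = [  -  9, - 7, - 5,  -  4,  -  9/14, 0,1/19,2,3.53,5,7,8,9]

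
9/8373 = 3/2791 = 0.00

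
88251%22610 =20421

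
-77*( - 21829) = 1680833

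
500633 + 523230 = 1023863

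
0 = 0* 188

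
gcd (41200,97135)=5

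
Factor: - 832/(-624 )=2^2*3^( - 1) = 4/3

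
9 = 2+7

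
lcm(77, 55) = 385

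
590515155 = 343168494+247346661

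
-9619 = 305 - 9924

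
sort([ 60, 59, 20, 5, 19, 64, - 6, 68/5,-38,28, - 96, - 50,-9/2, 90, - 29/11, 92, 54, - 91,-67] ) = [ - 96, - 91, - 67, - 50, - 38, - 6, - 9/2,- 29/11,5 , 68/5,19, 20, 28,  54, 59,60, 64, 90 , 92] 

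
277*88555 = 24529735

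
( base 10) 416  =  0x1A0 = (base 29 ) EA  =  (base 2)110100000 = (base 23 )i2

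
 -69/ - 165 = 23/55  =  0.42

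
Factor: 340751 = 41^1*8311^1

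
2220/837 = 740/279 = 2.65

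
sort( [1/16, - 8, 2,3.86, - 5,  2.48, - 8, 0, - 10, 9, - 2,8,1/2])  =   [ - 10, - 8, - 8,  -  5,-2, 0, 1/16, 1/2 , 2, 2.48,3.86, 8, 9] 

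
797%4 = 1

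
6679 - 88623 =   -  81944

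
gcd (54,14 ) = 2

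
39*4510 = 175890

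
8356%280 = 236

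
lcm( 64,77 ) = 4928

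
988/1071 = 988/1071 = 0.92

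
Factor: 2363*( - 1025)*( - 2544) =6161758800 = 2^4 * 3^1 * 5^2 * 17^1 * 41^1*53^1*139^1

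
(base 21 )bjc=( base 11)3a54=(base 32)54e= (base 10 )5262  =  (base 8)12216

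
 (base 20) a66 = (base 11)3111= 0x101E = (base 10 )4126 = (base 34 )3jc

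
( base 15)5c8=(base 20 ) 35D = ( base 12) 915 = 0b10100100001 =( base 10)1313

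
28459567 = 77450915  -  48991348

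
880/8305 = 16/151= 0.11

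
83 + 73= 156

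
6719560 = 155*43352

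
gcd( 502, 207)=1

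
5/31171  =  5/31171 = 0.00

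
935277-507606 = 427671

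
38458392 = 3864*9953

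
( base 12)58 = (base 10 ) 68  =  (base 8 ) 104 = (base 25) 2I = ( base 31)26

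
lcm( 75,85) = 1275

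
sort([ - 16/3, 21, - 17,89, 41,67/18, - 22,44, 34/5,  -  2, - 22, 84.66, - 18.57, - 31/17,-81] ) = [  -  81,-22, - 22, -18.57, - 17  , - 16/3, - 2, - 31/17, 67/18, 34/5, 21, 41, 44, 84.66 , 89] 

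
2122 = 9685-7563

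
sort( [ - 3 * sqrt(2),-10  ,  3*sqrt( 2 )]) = [ - 10  ,-3*sqrt( 2),3*sqrt(2 )]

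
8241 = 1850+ 6391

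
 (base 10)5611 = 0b1010111101011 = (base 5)134421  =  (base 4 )1113223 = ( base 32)5FB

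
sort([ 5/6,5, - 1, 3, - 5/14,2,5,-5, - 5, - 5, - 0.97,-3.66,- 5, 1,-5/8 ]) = [ -5, - 5, - 5, - 5, - 3.66, - 1, - 0.97, - 5/8,-5/14,5/6, 1,2,3  ,  5,5 ]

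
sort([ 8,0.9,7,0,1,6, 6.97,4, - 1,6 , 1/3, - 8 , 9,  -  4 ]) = [-8, -4, - 1,0, 1/3, 0.9,1,4,6,6,6.97,7,8,9 ]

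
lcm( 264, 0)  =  0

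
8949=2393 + 6556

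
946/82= 11 + 22/41 =11.54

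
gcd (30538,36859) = 1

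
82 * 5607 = 459774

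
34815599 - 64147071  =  -29331472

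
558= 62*9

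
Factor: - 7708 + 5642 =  - 2066 = - 2^1*1033^1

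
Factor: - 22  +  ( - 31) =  - 53 = - 53^1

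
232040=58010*4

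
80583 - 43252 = 37331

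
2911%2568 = 343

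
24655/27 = 24655/27 = 913.15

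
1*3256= 3256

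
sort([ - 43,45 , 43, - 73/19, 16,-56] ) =[-56,  -  43,-73/19, 16, 43 , 45 ] 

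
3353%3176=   177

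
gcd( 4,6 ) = 2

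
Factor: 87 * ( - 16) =  -  1392=- 2^4*3^1*29^1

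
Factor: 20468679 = 3^1 * 7^1 *11^1*88609^1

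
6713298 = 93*72186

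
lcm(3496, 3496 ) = 3496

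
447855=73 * 6135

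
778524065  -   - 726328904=1504852969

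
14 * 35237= 493318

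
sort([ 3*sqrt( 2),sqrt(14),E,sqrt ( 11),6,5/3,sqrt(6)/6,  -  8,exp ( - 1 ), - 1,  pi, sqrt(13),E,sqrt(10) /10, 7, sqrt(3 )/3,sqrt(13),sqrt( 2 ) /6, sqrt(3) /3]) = [- 8, - 1,sqrt(2 ) /6,  sqrt(10)/10,  exp(  -  1),  sqrt ( 6) /6,sqrt(3) /3,sqrt(3) /3, 5/3,E, E,pi, sqrt(11), sqrt(13),sqrt ( 13),sqrt(14),3 * sqrt( 2 ),6,  7]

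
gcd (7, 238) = 7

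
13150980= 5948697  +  7202283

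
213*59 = 12567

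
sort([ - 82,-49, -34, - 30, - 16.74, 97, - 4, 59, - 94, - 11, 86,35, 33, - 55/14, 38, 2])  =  [- 94, - 82 , - 49, - 34, - 30, - 16.74, - 11, - 4, - 55/14, 2,33, 35, 38, 59,  86,97]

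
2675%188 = 43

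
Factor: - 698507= -698507^1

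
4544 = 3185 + 1359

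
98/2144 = 49/1072 = 0.05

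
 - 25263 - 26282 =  - 51545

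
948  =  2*474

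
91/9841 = 7/757 = 0.01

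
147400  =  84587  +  62813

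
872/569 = 872/569 = 1.53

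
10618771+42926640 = 53545411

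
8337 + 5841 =14178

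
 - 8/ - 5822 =4/2911  =  0.00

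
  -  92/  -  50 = 1  +  21/25 = 1.84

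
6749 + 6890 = 13639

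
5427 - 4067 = 1360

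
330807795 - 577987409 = -247179614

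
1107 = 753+354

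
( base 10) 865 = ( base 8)1541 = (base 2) 1101100001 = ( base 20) 235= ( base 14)45B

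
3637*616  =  2240392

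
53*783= 41499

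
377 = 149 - -228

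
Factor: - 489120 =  - 2^5*3^1*5^1 * 1019^1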